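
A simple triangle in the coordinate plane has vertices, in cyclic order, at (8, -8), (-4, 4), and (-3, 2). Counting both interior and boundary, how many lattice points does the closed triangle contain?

14

The shoelace formula gives twice the area as |(8·4 − (-4)·(-8)) + ((-4)·2 − (-3)·4) + ((-3)·(-8) − 8·2)| = 12, so the area is 6.
The number of boundary lattice points is Σ gcd(|Δx|,|Δy|) = gcd(12,12) + gcd(1,2) + gcd(11,10) = 12+1+1 = 14.
Pick's theorem gives I = A − B/2 + 1 = 6 − 14/2 + 1 = 0, so the closed region contains I + B = 0 + 14 = 14 lattice points.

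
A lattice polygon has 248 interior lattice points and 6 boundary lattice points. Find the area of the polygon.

Pick's theorem states A = I + B/2 − 1, so A = 248 + 6/2 − 1 = 250.

250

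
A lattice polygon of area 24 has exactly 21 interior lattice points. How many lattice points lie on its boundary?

8

Pick's theorem gives A = I + B/2 − 1, so B = 2(A − I + 1) = 2(24 − 21 + 1) = 8.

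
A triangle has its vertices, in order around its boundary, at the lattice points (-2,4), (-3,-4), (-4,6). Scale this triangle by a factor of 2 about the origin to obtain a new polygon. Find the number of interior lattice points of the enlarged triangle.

The shoelace formula gives twice the area as |((-2)·(-4) − (-3)·4) + ((-3)·6 − (-4)·(-4)) + ((-4)·4 − (-2)·6)| = 18, so the area is 9.
The number of boundary lattice points is Σ gcd(|Δx|,|Δy|) = gcd(1,8) + gcd(1,10) + gcd(2,2) = 1+1+2 = 4.
Scaling by 2 multiplies the area by 2² = 4 (so the new area is 36) and multiplies the boundary lattice-point count by 2, giving 8.
By Pick's theorem, the interior count of the dilated polygon is 36 − 8/2 + 1 = 33.

33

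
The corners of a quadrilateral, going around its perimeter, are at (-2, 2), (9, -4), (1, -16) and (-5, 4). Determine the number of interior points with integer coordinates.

The shoelace formula gives twice the area as |[(-2)·(-4) − 9·2] + [9·(-16) − 1·(-4)] + [1·4 − (-5)·(-16)] + [(-5)·2 − (-2)·4]| = 228, so the area is 114.
Summing gcd(|Δx|,|Δy|) over the edges gives the boundary count: gcd(11,6) + gcd(8,12) + gcd(6,20) + gcd(3,2) = 1+4+2+1 = 8.
Pick's theorem gives I = A − B/2 + 1 = 114 − 8/2 + 1 = 111.

111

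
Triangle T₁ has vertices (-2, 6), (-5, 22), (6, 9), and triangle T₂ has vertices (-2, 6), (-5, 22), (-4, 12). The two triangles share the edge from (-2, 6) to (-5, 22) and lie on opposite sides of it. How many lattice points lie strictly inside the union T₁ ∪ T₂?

74

The union is the simple quadrilateral with vertices (-2, 6), (6, 9), (-5, 22), (-4, 12) in order.
Using the shoelace formula, 2A = |[(-2)·9 − 6·6] + [6·22 − (-5)·9] + [(-5)·12 − (-4)·22] + [(-4)·6 − (-2)·12]| = 151, so the area is 151/2.
Summing gcd(|Δx|,|Δy|) over the edges gives the boundary count: gcd(8,3) + gcd(11,13) + gcd(1,10) + gcd(2,6) = 1+1+1+2 = 5.
By Pick's theorem I = A − B/2 + 1 = 151/2 − 5/2 + 1 = 74.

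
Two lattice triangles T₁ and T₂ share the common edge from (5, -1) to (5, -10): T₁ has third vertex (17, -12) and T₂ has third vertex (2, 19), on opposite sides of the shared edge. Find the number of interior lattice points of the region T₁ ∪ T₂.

66

The union is the simple quadrilateral with vertices (5, -1), (17, -12), (5, -10), (2, 19) in order.
Using the shoelace formula, 2A = |[5·(-12) − 17·(-1)] + [17·(-10) − 5·(-12)] + [5·19 − 2·(-10)] + [2·(-1) − 5·19]| = 135, so the area is 135/2.
Summing gcd(|Δx|,|Δy|) over the edges gives the boundary count: gcd(12,11) + gcd(12,2) + gcd(3,29) + gcd(3,20) = 1+2+1+1 = 5.
By Pick's theorem I = A − B/2 + 1 = 135/2 − 5/2 + 1 = 66.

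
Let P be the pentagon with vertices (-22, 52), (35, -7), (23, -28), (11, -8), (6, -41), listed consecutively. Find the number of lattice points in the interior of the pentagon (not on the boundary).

Using the shoelace formula, 2A = |((-22)·(-7) − 35·52) + (35·(-28) − 23·(-7)) + (23·(-8) − 11·(-28)) + (11·(-41) − 6·(-8)) + (6·52 − (-22)·(-41))| = 3354, so the area is 1677.
The number of boundary lattice points is Σ gcd(|Δx|,|Δy|) = gcd(57,59) + gcd(12,21) + gcd(12,20) + gcd(5,33) + gcd(28,93) = 1+3+4+1+1 = 10.
Pick's theorem gives I = A − B/2 + 1 = 1677 − 10/2 + 1 = 1673.

1673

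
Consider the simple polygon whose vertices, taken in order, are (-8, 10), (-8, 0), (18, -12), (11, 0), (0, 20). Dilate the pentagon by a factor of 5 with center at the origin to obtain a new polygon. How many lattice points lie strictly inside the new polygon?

8561

The shoelace formula gives twice the area as |((-8)·0 − (-8)·10) + ((-8)·(-12) − 18·0) + (18·0 − 11·(-12)) + (11·20 − 0·0) + (0·10 − (-8)·20)| = 688, so the area is 344.
The number of boundary lattice points is Σ gcd(|Δx|,|Δy|) = gcd(0,10) + gcd(26,12) + gcd(7,12) + gcd(11,20) + gcd(8,10) = 10+2+1+1+2 = 16.
Scaling by 5 multiplies the area by 5² = 25 (so the new area is 8600) and multiplies the boundary lattice-point count by 5, giving 80.
By Pick's theorem, the interior count of the dilated polygon is 8600 − 80/2 + 1 = 8561.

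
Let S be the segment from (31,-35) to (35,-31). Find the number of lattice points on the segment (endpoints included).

5

The number of lattice points on a segment between lattice points is gcd(|Δx|,|Δy|) + 1 = gcd(4,4) + 1 = 4 + 1 = 5.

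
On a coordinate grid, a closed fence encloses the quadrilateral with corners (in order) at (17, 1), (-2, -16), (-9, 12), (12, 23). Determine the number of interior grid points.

580

The shoelace formula gives twice the area as |(17·(-16) − (-2)·1) + ((-2)·12 − (-9)·(-16)) + ((-9)·23 − 12·12) + (12·1 − 17·23)| = 1168, so the area is 584.
The number of boundary lattice points is Σ gcd(|Δx|,|Δy|) = gcd(19,17) + gcd(7,28) + gcd(21,11) + gcd(5,22) = 1+7+1+1 = 10.
Pick's theorem gives I = A − B/2 + 1 = 584 − 10/2 + 1 = 580.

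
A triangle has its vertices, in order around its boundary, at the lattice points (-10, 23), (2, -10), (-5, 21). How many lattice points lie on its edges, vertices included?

5

Along each edge there are gcd(|Δx|,|Δy|)+1 lattice points, so counting each shared vertex once the boundary has gcd(12,33) + gcd(7,31) + gcd(5,2) = 3+1+1 = 5.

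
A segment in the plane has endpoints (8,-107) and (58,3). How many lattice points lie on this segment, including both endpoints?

11

The number of lattice points on a segment between lattice points is gcd(|Δx|,|Δy|) + 1 = gcd(50,110) + 1 = 10 + 1 = 11.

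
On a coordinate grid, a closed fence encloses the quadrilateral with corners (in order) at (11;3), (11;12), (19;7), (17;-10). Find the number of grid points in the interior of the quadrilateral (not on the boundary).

The shoelace formula gives twice the area as |(11·12 − 11·3) + (11·7 − 19·12) + (19·(-10) − 17·7) + (17·3 − 11·(-10))| = 200, so the area is 100.
Along each edge there are gcd(|Δx|,|Δy|)+1 lattice points, so counting each shared vertex once the boundary has gcd(0,9) + gcd(8,5) + gcd(2,17) + gcd(6,13) = 9+1+1+1 = 12.
Pick's theorem gives I = A − B/2 + 1 = 100 − 12/2 + 1 = 95.

95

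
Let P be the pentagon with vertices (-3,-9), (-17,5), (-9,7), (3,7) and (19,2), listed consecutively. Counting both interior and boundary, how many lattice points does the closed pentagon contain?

330

By the shoelace formula, twice the signed area is |[(-3)·5 − (-17)·(-9)] + [(-17)·7 − (-9)·5] + [(-9)·7 − 3·7] + [3·2 − 19·7] + [19·(-9) − (-3)·2]| = 618, so the area is 309.
The number of boundary lattice points is Σ gcd(|Δx|,|Δy|) = gcd(14,14) + gcd(8,2) + gcd(12,0) + gcd(16,5) + gcd(22,11) = 14+2+12+1+11 = 40.
Pick's theorem gives I = A − B/2 + 1 = 309 − 40/2 + 1 = 290, so the closed region contains I + B = 290 + 40 = 330 lattice points.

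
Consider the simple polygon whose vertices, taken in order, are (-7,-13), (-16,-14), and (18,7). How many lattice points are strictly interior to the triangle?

75

Using the shoelace formula, 2A = |[(-7)·(-14) − (-16)·(-13)] + [(-16)·7 − 18·(-14)] + [18·(-13) − (-7)·7]| = 155, so the area is 155/2.
Along each edge there are gcd(|Δx|,|Δy|)+1 lattice points, so counting each shared vertex once the boundary has gcd(9,1) + gcd(34,21) + gcd(25,20) = 1+1+5 = 7.
Pick's theorem gives I = A − B/2 + 1 = 155/2 − 7/2 + 1 = 75.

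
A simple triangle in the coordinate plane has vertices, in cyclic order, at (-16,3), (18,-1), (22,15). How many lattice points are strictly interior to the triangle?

277

Using the shoelace formula, 2A = |((-16)·(-1) − 18·3) + (18·15 − 22·(-1)) + (22·3 − (-16)·15)| = 560, so the area is 280.
Summing gcd(|Δx|,|Δy|) over the edges gives the boundary count: gcd(34,4) + gcd(4,16) + gcd(38,12) = 2+4+2 = 8.
Pick's theorem gives I = A − B/2 + 1 = 280 − 8/2 + 1 = 277.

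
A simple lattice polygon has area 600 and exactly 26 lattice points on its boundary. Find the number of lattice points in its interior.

588

From Pick's theorem, I = A − B/2 + 1 = 600 − 26/2 + 1 = 588.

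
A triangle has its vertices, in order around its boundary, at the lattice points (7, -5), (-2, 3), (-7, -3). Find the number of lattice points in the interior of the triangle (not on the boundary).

46

The shoelace formula gives twice the area as |[7·3 − (-2)·(-5)] + [(-2)·(-3) − (-7)·3] + [(-7)·(-5) − 7·(-3)]| = 94, so the area is 47.
Summing gcd(|Δx|,|Δy|) over the edges gives the boundary count: gcd(9,8) + gcd(5,6) + gcd(14,2) = 1+1+2 = 4.
By Pick's theorem A = I + B/2 − 1, so I = 47 − 4/2 + 1 = 46.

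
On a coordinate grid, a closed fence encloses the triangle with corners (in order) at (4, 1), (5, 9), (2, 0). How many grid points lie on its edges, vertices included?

Along each edge there are gcd(|Δx|,|Δy|)+1 lattice points, so counting each shared vertex once the boundary has gcd(1,8) + gcd(3,9) + gcd(2,1) = 1+3+1 = 5.

5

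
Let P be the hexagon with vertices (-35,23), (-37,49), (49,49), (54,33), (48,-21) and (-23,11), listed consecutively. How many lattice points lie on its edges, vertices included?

Summing gcd(|Δx|,|Δy|) over the edges gives the boundary count: gcd(2,26) + gcd(86,0) + gcd(5,16) + gcd(6,54) + gcd(71,32) + gcd(12,12) = 2+86+1+6+1+12 = 108.

108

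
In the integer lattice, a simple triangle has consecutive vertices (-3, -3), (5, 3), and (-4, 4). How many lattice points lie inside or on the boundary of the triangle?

Using the shoelace formula, 2A = |[(-3)·3 − 5·(-3)] + [5·4 − (-4)·3] + [(-4)·(-3) − (-3)·4]| = 62, so the area is 31.
Summing gcd(|Δx|,|Δy|) over the edges gives the boundary count: gcd(8,6) + gcd(9,1) + gcd(1,7) = 2+1+1 = 4.
Pick's theorem gives I = A − B/2 + 1 = 31 − 4/2 + 1 = 30, so the closed region contains I + B = 30 + 4 = 34 lattice points.

34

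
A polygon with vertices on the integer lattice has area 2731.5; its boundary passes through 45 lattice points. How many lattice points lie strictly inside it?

From Pick's theorem, I = A − B/2 + 1 = 2731.5 − 45/2 + 1 = 2710.

2710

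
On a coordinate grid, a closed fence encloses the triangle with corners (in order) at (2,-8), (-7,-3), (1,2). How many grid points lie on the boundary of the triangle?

The number of boundary lattice points is Σ gcd(|Δx|,|Δy|) = gcd(9,5) + gcd(8,5) + gcd(1,10) = 1+1+1 = 3.

3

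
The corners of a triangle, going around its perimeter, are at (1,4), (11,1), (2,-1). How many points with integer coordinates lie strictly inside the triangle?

23

Using the shoelace formula, 2A = |[1·1 − 11·4] + [11·(-1) − 2·1] + [2·4 − 1·(-1)]| = 47, so the area is 47/2.
The number of boundary lattice points is Σ gcd(|Δx|,|Δy|) = gcd(10,3) + gcd(9,2) + gcd(1,5) = 1+1+1 = 3.
By Pick's theorem A = I + B/2 − 1, so I = 47/2 − 3/2 + 1 = 23.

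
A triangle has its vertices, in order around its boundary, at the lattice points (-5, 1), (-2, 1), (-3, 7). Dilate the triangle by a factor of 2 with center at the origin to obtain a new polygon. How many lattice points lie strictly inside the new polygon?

By the shoelace formula, twice the signed area is |[(-5)·1 − (-2)·1] + [(-2)·7 − (-3)·1] + [(-3)·1 − (-5)·7]| = 18, so the area is 9.
Summing gcd(|Δx|,|Δy|) over the edges gives the boundary count: gcd(3,0) + gcd(1,6) + gcd(2,6) = 3+1+2 = 6.
Scaling by 2 multiplies the area by 2² = 4 (so the new area is 36) and multiplies the boundary lattice-point count by 2, giving 12.
By Pick's theorem, the interior count of the dilated polygon is 36 − 12/2 + 1 = 31.

31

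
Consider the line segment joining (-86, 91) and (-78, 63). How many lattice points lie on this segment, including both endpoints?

5

The number of lattice points on a segment between lattice points is gcd(|Δx|,|Δy|) + 1 = gcd(8,28) + 1 = 4 + 1 = 5.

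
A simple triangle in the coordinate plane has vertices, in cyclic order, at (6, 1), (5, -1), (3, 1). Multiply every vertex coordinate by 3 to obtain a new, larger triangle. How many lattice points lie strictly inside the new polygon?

By the shoelace formula, twice the signed area is |(6·(-1) − 5·1) + (5·1 − 3·(-1)) + (3·1 − 6·1)| = 6, so the area is 3.
Along each edge there are gcd(|Δx|,|Δy|)+1 lattice points, so counting each shared vertex once the boundary has gcd(1,2) + gcd(2,2) + gcd(3,0) = 1+2+3 = 6.
Scaling by 3 multiplies the area by 3² = 9 (so the new area is 27) and multiplies the boundary lattice-point count by 3, giving 18.
By Pick's theorem, the interior count of the dilated polygon is 27 − 18/2 + 1 = 19.

19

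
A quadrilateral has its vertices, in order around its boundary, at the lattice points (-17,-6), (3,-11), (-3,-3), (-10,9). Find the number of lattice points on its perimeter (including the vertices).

9

The number of boundary lattice points is Σ gcd(|Δx|,|Δy|) = gcd(20,5) + gcd(6,8) + gcd(7,12) + gcd(7,15) = 5+2+1+1 = 9.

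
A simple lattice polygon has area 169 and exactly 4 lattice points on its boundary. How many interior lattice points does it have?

Pick's theorem A = I + B/2 − 1 rearranges to I = A − B/2 + 1 = 169 − 4/2 + 1 = 168.

168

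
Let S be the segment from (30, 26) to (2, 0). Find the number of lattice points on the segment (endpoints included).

3

The number of lattice points on a segment between lattice points is gcd(|Δx|,|Δy|) + 1 = gcd(28,26) + 1 = 2 + 1 = 3.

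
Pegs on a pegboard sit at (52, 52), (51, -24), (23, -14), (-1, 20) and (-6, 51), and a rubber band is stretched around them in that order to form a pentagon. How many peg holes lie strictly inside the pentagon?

3253

The shoelace formula gives twice the area as |(52·(-24) − 51·52) + (51·(-14) − 23·(-24)) + (23·20 − (-1)·(-14)) + ((-1)·51 − (-6)·20) + ((-6)·52 − 52·51)| = 6511, so the area is 3255.5.
The number of boundary lattice points is Σ gcd(|Δx|,|Δy|) = gcd(1,76) + gcd(28,10) + gcd(24,34) + gcd(5,31) + gcd(58,1) = 1+2+2+1+1 = 7.
Pick's theorem gives I = A − B/2 + 1 = 3255.5 − 7/2 + 1 = 3253.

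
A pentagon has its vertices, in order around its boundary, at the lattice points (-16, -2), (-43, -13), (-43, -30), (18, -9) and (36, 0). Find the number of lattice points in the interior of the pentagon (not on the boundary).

1002

Using the shoelace formula, 2A = |[(-16)·(-13) − (-43)·(-2)] + [(-43)·(-30) − (-43)·(-13)] + [(-43)·(-9) − 18·(-30)] + [18·0 − 36·(-9)] + [36·(-2) − (-16)·0]| = 2032, so the area is 1016.
Summing gcd(|Δx|,|Δy|) over the edges gives the boundary count: gcd(27,11) + gcd(0,17) + gcd(61,21) + gcd(18,9) + gcd(52,2) = 1+17+1+9+2 = 30.
By Pick's theorem A = I + B/2 − 1, so I = 1016 − 30/2 + 1 = 1002.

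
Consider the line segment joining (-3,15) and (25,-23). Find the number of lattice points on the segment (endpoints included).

3

The number of lattice points on a segment between lattice points is gcd(|Δx|,|Δy|) + 1 = gcd(28,38) + 1 = 2 + 1 = 3.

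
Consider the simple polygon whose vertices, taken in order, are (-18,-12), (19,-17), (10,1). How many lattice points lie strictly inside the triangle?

306

The shoelace formula gives twice the area as |[(-18)·(-17) − 19·(-12)] + [19·1 − 10·(-17)] + [10·(-12) − (-18)·1]| = 621, so the area is 621/2.
Summing gcd(|Δx|,|Δy|) over the edges gives the boundary count: gcd(37,5) + gcd(9,18) + gcd(28,13) = 1+9+1 = 11.
By Pick's theorem A = I + B/2 − 1, so I = 621/2 − 11/2 + 1 = 306.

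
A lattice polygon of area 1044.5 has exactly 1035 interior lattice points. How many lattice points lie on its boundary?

21

Pick's theorem gives A = I + B/2 − 1, so B = 2(A − I + 1) = 2(1044.5 − 1035 + 1) = 21.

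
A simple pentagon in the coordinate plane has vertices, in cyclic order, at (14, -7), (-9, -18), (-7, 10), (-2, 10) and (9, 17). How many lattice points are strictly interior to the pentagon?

The shoelace formula gives twice the area as |(14·(-18) − (-9)·(-7)) + ((-9)·10 − (-7)·(-18)) + ((-7)·10 − (-2)·10) + ((-2)·17 − 9·10) + (9·(-7) − 14·17)| = 1006, so the area is 503.
Summing gcd(|Δx|,|Δy|) over the edges gives the boundary count: gcd(23,11) + gcd(2,28) + gcd(5,0) + gcd(11,7) + gcd(5,24) = 1+2+5+1+1 = 10.
Pick's theorem gives I = A − B/2 + 1 = 503 − 10/2 + 1 = 499.

499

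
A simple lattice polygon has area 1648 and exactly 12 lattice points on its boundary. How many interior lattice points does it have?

Pick's theorem A = I + B/2 − 1 rearranges to I = A − B/2 + 1 = 1648 − 12/2 + 1 = 1643.

1643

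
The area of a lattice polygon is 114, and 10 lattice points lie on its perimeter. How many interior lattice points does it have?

From Pick's theorem, I = A − B/2 + 1 = 114 − 10/2 + 1 = 110.

110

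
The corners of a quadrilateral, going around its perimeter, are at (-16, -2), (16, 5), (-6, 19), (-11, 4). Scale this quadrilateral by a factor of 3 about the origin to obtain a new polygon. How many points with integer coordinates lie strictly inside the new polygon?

The shoelace formula gives twice the area as |((-16)·5 − 16·(-2)) + (16·19 − (-6)·5) + ((-6)·4 − (-11)·19) + ((-11)·(-2) − (-16)·4)| = 557, so the area is 278.5.
Along each edge there are gcd(|Δx|,|Δy|)+1 lattice points, so counting each shared vertex once the boundary has gcd(32,7) + gcd(22,14) + gcd(5,15) + gcd(5,6) = 1+2+5+1 = 9.
Scaling by 3 multiplies the area by 3² = 9 (so the new area is 5013/2) and multiplies the boundary lattice-point count by 3, giving 27.
By Pick's theorem, the interior count of the dilated polygon is 5013/2 − 27/2 + 1 = 2494.

2494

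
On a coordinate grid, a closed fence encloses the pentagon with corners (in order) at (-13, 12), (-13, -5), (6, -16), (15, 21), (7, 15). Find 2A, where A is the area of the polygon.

1182

The shoelace formula gives twice the area as |[(-13)·(-5) − (-13)·12] + [(-13)·(-16) − 6·(-5)] + [6·21 − 15·(-16)] + [15·15 − 7·21] + [7·12 − (-13)·15]| = 1182, so the area is 591.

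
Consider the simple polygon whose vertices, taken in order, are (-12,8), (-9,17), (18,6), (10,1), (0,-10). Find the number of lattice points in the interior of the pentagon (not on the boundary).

372

The shoelace formula gives twice the area as |[(-12)·17 − (-9)·8] + [(-9)·6 − 18·17] + [18·1 − 10·6] + [10·(-10) − 0·1] + [0·8 − (-12)·(-10)]| = 754, so the area is 377.
The number of boundary lattice points is Σ gcd(|Δx|,|Δy|) = gcd(3,9) + gcd(27,11) + gcd(8,5) + gcd(10,11) + gcd(12,18) = 3+1+1+1+6 = 12.
Pick's theorem gives I = A − B/2 + 1 = 377 − 12/2 + 1 = 372.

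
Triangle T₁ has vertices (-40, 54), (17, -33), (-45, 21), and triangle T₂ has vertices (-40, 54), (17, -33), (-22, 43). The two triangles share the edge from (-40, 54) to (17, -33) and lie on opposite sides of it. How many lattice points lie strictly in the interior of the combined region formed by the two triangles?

1626

The union is the simple quadrilateral with vertices (-40, 54), (-45, 21), (17, -33), (-22, 43) in order.
Using the shoelace formula, 2A = |((-40)·21 − (-45)·54) + ((-45)·(-33) − 17·21) + (17·43 − (-22)·(-33)) + ((-22)·54 − (-40)·43)| = 3255, so the area is 1627.5.
The number of boundary lattice points is Σ gcd(|Δx|,|Δy|) = gcd(5,33) + gcd(62,54) + gcd(39,76) + gcd(18,11) = 1+2+1+1 = 5.
By Pick's theorem I = A − B/2 + 1 = 1627.5 − 5/2 + 1 = 1626.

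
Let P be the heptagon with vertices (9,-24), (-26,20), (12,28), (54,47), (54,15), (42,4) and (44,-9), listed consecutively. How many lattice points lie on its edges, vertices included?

The number of boundary lattice points is Σ gcd(|Δx|,|Δy|) = gcd(35,44) + gcd(38,8) + gcd(42,19) + gcd(0,32) + gcd(12,11) + gcd(2,13) + gcd(35,15) = 1+2+1+32+1+1+5 = 43.

43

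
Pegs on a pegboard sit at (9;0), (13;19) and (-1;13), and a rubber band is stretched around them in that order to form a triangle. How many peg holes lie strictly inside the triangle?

The shoelace formula gives twice the area as |[9·19 − 13·0] + [13·13 − (-1)·19] + [(-1)·0 − 9·13]| = 242, so the area is 121.
Along each edge there are gcd(|Δx|,|Δy|)+1 lattice points, so counting each shared vertex once the boundary has gcd(4,19) + gcd(14,6) + gcd(10,13) = 1+2+1 = 4.
By Pick's theorem A = I + B/2 − 1, so I = 121 − 4/2 + 1 = 120.

120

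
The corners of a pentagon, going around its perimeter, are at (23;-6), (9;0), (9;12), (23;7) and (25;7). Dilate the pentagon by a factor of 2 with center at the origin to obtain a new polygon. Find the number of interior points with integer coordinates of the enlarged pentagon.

735

By the shoelace formula, twice the signed area is |[23·0 − 9·(-6)] + [9·12 − 9·0] + [9·7 − 23·12] + [23·7 − 25·7] + [25·(-6) − 23·7]| = 376, so the area is 188.
Summing gcd(|Δx|,|Δy|) over the edges gives the boundary count: gcd(14,6) + gcd(0,12) + gcd(14,5) + gcd(2,0) + gcd(2,13) = 2+12+1+2+1 = 18.
Scaling by 2 multiplies the area by 2² = 4 (so the new area is 752) and multiplies the boundary lattice-point count by 2, giving 36.
By Pick's theorem, the interior count of the dilated polygon is 752 − 36/2 + 1 = 735.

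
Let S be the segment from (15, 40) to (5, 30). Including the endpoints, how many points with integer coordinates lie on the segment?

The number of lattice points on a segment between lattice points is gcd(|Δx|,|Δy|) + 1 = gcd(10,10) + 1 = 10 + 1 = 11.

11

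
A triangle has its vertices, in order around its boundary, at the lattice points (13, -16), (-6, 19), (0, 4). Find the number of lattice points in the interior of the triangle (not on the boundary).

By the shoelace formula, twice the signed area is |[13·19 − (-6)·(-16)] + [(-6)·4 − 0·19] + [0·(-16) − 13·4]| = 75, so the area is 75/2.
The number of boundary lattice points is Σ gcd(|Δx|,|Δy|) = gcd(19,35) + gcd(6,15) + gcd(13,20) = 1+3+1 = 5.
Pick's theorem gives I = A − B/2 + 1 = 75/2 − 5/2 + 1 = 36.

36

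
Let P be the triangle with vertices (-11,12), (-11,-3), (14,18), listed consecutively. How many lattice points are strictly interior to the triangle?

The shoelace formula gives twice the area as |[(-11)·(-3) − (-11)·12] + [(-11)·18 − 14·(-3)] + [14·12 − (-11)·18]| = 375, so the area is 187.5.
Summing gcd(|Δx|,|Δy|) over the edges gives the boundary count: gcd(0,15) + gcd(25,21) + gcd(25,6) = 15+1+1 = 17.
By Pick's theorem A = I + B/2 − 1, so I = 187.5 − 17/2 + 1 = 180.

180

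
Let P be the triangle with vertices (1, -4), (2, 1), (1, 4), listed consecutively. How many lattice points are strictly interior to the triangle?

0

Using the shoelace formula, 2A = |[1·1 − 2·(-4)] + [2·4 − 1·1] + [1·(-4) − 1·4]| = 8, so the area is 4.
Summing gcd(|Δx|,|Δy|) over the edges gives the boundary count: gcd(1,5) + gcd(1,3) + gcd(0,8) = 1+1+8 = 10.
Pick's theorem gives I = A − B/2 + 1 = 4 − 10/2 + 1 = 0.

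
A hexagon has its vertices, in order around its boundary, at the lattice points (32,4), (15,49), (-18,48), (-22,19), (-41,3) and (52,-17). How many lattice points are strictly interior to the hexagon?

2913

The shoelace formula gives twice the area as |(32·49 − 15·4) + (15·48 − (-18)·49) + ((-18)·19 − (-22)·48) + ((-22)·3 − (-41)·19) + ((-41)·(-17) − 52·3) + (52·4 − 32·(-17))| = 5830, so the area is 2915.
Summing gcd(|Δx|,|Δy|) over the edges gives the boundary count: gcd(17,45) + gcd(33,1) + gcd(4,29) + gcd(19,16) + gcd(93,20) + gcd(20,21) = 1+1+1+1+1+1 = 6.
By Pick's theorem A = I + B/2 − 1, so I = 2915 − 6/2 + 1 = 2913.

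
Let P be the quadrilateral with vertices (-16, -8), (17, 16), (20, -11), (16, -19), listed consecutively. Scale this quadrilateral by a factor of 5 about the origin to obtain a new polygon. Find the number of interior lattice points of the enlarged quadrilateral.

The shoelace formula gives twice the area as |((-16)·16 − 17·(-8)) + (17·(-11) − 20·16) + (20·(-19) − 16·(-11)) + (16·(-8) − (-16)·(-19))| = 1263, so the area is 1263/2.
Along each edge there are gcd(|Δx|,|Δy|)+1 lattice points, so counting each shared vertex once the boundary has gcd(33,24) + gcd(3,27) + gcd(4,8) + gcd(32,11) = 3+3+4+1 = 11.
Scaling by 5 multiplies the area by 5² = 25 (so the new area is 31575/2) and multiplies the boundary lattice-point count by 5, giving 55.
By Pick's theorem, the interior count of the dilated polygon is 31575/2 − 55/2 + 1 = 15761.

15761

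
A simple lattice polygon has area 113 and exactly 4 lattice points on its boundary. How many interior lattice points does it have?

112

From Pick's theorem, I = A − B/2 + 1 = 113 − 4/2 + 1 = 112.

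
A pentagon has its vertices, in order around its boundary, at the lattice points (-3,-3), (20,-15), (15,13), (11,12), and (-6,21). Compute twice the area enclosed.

Using the shoelace formula, 2A = |((-3)·(-15) − 20·(-3)) + (20·13 − 15·(-15)) + (15·12 − 11·13) + (11·21 − (-6)·12) + ((-6)·(-3) − (-3)·21)| = 1011, so the area is 505.5.

1011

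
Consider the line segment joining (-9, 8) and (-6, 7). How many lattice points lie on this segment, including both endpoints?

2

The number of lattice points on a segment between lattice points is gcd(|Δx|,|Δy|) + 1 = gcd(3,1) + 1 = 1 + 1 = 2.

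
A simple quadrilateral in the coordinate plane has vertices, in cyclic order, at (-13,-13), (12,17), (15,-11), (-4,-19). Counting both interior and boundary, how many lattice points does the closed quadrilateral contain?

By the shoelace formula, twice the signed area is |[(-13)·17 − 12·(-13)] + [12·(-11) − 15·17] + [15·(-19) − (-4)·(-11)] + [(-4)·(-13) − (-13)·(-19)]| = 976, so the area is 488.
The number of boundary lattice points is Σ gcd(|Δx|,|Δy|) = gcd(25,30) + gcd(3,28) + gcd(19,8) + gcd(9,6) = 5+1+1+3 = 10.
Pick's theorem gives I = A − B/2 + 1 = 488 − 10/2 + 1 = 484, so the closed region contains I + B = 484 + 10 = 494 lattice points.

494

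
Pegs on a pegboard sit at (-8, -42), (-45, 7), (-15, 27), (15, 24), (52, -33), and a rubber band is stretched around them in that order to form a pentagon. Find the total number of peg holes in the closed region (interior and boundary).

4016

Using the shoelace formula, 2A = |((-8)·7 − (-45)·(-42)) + ((-45)·27 − (-15)·7) + ((-15)·24 − 15·27) + (15·(-33) − 52·24) + (52·(-42) − (-8)·(-33))| = 8012, so the area is 4006.
The number of boundary lattice points is Σ gcd(|Δx|,|Δy|) = gcd(37,49) + gcd(30,20) + gcd(30,3) + gcd(37,57) + gcd(60,9) = 1+10+3+1+3 = 18.
Pick's theorem gives I = A − B/2 + 1 = 4006 − 18/2 + 1 = 3998, so the closed region contains I + B = 3998 + 18 = 4016 lattice points.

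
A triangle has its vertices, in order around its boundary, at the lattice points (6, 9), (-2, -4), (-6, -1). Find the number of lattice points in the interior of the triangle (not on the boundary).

The shoelace formula gives twice the area as |(6·(-4) − (-2)·9) + ((-2)·(-1) − (-6)·(-4)) + ((-6)·9 − 6·(-1))| = 76, so the area is 38.
Summing gcd(|Δx|,|Δy|) over the edges gives the boundary count: gcd(8,13) + gcd(4,3) + gcd(12,10) = 1+1+2 = 4.
By Pick's theorem A = I + B/2 − 1, so I = 38 − 4/2 + 1 = 37.

37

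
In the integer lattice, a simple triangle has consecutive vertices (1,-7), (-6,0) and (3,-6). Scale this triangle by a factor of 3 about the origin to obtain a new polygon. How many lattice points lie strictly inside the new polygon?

The shoelace formula gives twice the area as |[1·0 − (-6)·(-7)] + [(-6)·(-6) − 3·0] + [3·(-7) − 1·(-6)]| = 21, so the area is 21/2.
Along each edge there are gcd(|Δx|,|Δy|)+1 lattice points, so counting each shared vertex once the boundary has gcd(7,7) + gcd(9,6) + gcd(2,1) = 7+3+1 = 11.
Scaling by 3 multiplies the area by 3² = 9 (so the new area is 94.5) and multiplies the boundary lattice-point count by 3, giving 33.
By Pick's theorem, the interior count of the dilated polygon is 94.5 − 33/2 + 1 = 79.

79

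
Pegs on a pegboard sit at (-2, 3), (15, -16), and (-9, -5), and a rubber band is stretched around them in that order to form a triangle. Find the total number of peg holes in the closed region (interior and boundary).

137

By the shoelace formula, twice the signed area is |[(-2)·(-16) − 15·3] + [15·(-5) − (-9)·(-16)] + [(-9)·3 − (-2)·(-5)]| = 269, so the area is 269/2.
Summing gcd(|Δx|,|Δy|) over the edges gives the boundary count: gcd(17,19) + gcd(24,11) + gcd(7,8) = 1+1+1 = 3.
Pick's theorem gives I = A − B/2 + 1 = 269/2 − 3/2 + 1 = 134, so the closed region contains I + B = 134 + 3 = 137 lattice points.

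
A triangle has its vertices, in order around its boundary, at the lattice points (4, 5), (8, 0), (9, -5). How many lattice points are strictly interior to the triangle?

5

Using the shoelace formula, 2A = |[4·0 − 8·5] + [8·(-5) − 9·0] + [9·5 − 4·(-5)]| = 15, so the area is 7.5.
The number of boundary lattice points is Σ gcd(|Δx|,|Δy|) = gcd(4,5) + gcd(1,5) + gcd(5,10) = 1+1+5 = 7.
By Pick's theorem A = I + B/2 − 1, so I = 7.5 − 7/2 + 1 = 5.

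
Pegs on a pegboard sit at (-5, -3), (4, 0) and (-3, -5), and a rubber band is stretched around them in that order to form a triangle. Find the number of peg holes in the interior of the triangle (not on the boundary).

10

By the shoelace formula, twice the signed area is |[(-5)·0 − 4·(-3)] + [4·(-5) − (-3)·0] + [(-3)·(-3) − (-5)·(-5)]| = 24, so the area is 12.
Along each edge there are gcd(|Δx|,|Δy|)+1 lattice points, so counting each shared vertex once the boundary has gcd(9,3) + gcd(7,5) + gcd(2,2) = 3+1+2 = 6.
Pick's theorem gives I = A − B/2 + 1 = 12 − 6/2 + 1 = 10.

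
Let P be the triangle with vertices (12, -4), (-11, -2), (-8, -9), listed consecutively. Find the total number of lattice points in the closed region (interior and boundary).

By the shoelace formula, twice the signed area is |(12·(-2) − (-11)·(-4)) + ((-11)·(-9) − (-8)·(-2)) + ((-8)·(-4) − 12·(-9))| = 155, so the area is 155/2.
Along each edge there are gcd(|Δx|,|Δy|)+1 lattice points, so counting each shared vertex once the boundary has gcd(23,2) + gcd(3,7) + gcd(20,5) = 1+1+5 = 7.
Pick's theorem gives I = A − B/2 + 1 = 155/2 − 7/2 + 1 = 75, so the closed region contains I + B = 75 + 7 = 82 lattice points.

82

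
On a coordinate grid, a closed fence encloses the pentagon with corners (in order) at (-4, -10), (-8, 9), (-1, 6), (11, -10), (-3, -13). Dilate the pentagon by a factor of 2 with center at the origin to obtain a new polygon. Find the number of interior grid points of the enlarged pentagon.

805

Using the shoelace formula, 2A = |((-4)·9 − (-8)·(-10)) + ((-8)·6 − (-1)·9) + ((-1)·(-10) − 11·6) + (11·(-13) − (-3)·(-10)) + ((-3)·(-10) − (-4)·(-13))| = 406, so the area is 203.
The number of boundary lattice points is Σ gcd(|Δx|,|Δy|) = gcd(4,19) + gcd(7,3) + gcd(12,16) + gcd(14,3) + gcd(1,3) = 1+1+4+1+1 = 8.
Scaling by 2 multiplies the area by 2² = 4 (so the new area is 812) and multiplies the boundary lattice-point count by 2, giving 16.
By Pick's theorem, the interior count of the dilated polygon is 812 − 16/2 + 1 = 805.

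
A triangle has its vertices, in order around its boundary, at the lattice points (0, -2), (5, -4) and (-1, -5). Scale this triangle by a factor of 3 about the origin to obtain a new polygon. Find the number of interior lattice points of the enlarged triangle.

73

Using the shoelace formula, 2A = |[0·(-4) − 5·(-2)] + [5·(-5) − (-1)·(-4)] + [(-1)·(-2) − 0·(-5)]| = 17, so the area is 17/2.
The number of boundary lattice points is Σ gcd(|Δx|,|Δy|) = gcd(5,2) + gcd(6,1) + gcd(1,3) = 1+1+1 = 3.
Scaling by 3 multiplies the area by 3² = 9 (so the new area is 76.5) and multiplies the boundary lattice-point count by 3, giving 9.
By Pick's theorem, the interior count of the dilated polygon is 76.5 − 9/2 + 1 = 73.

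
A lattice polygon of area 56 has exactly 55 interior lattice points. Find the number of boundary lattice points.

4

Pick's theorem gives A = I + B/2 − 1, so B = 2(A − I + 1) = 2(56 − 55 + 1) = 4.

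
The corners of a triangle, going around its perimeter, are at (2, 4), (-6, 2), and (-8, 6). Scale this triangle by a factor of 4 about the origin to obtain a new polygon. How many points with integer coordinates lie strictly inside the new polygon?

Using the shoelace formula, 2A = |[2·2 − (-6)·4] + [(-6)·6 − (-8)·2] + [(-8)·4 − 2·6]| = 36, so the area is 18.
Along each edge there are gcd(|Δx|,|Δy|)+1 lattice points, so counting each shared vertex once the boundary has gcd(8,2) + gcd(2,4) + gcd(10,2) = 2+2+2 = 6.
Scaling by 4 multiplies the area by 4² = 16 (so the new area is 288) and multiplies the boundary lattice-point count by 4, giving 24.
By Pick's theorem, the interior count of the dilated polygon is 288 − 24/2 + 1 = 277.

277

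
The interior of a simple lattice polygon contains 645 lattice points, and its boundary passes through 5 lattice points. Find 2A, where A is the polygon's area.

1293

Pick's theorem states A = I + B/2 − 1, so A = 645 + 5/2 − 1 = 1293/2.
Hence 2A = 1293.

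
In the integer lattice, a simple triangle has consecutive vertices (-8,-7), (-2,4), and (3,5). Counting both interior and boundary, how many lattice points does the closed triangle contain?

27

The shoelace formula gives twice the area as |[(-8)·4 − (-2)·(-7)] + [(-2)·5 − 3·4] + [3·(-7) − (-8)·5]| = 49, so the area is 24.5.
Along each edge there are gcd(|Δx|,|Δy|)+1 lattice points, so counting each shared vertex once the boundary has gcd(6,11) + gcd(5,1) + gcd(11,12) = 1+1+1 = 3.
Pick's theorem gives I = A − B/2 + 1 = 24.5 − 3/2 + 1 = 24, so the closed region contains I + B = 24 + 3 = 27 lattice points.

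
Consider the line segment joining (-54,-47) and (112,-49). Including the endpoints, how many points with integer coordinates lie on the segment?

3

The number of lattice points on a segment between lattice points is gcd(|Δx|,|Δy|) + 1 = gcd(166,2) + 1 = 2 + 1 = 3.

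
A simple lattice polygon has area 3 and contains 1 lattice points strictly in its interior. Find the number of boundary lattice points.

Pick's theorem gives A = I + B/2 − 1, so B = 2(A − I + 1) = 2(3 − 1 + 1) = 6.

6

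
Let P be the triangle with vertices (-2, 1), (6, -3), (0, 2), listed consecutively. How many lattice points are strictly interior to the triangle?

6

By the shoelace formula, twice the signed area is |((-2)·(-3) − 6·1) + (6·2 − 0·(-3)) + (0·1 − (-2)·2)| = 16, so the area is 8.
Summing gcd(|Δx|,|Δy|) over the edges gives the boundary count: gcd(8,4) + gcd(6,5) + gcd(2,1) = 4+1+1 = 6.
By Pick's theorem A = I + B/2 − 1, so I = 8 − 6/2 + 1 = 6.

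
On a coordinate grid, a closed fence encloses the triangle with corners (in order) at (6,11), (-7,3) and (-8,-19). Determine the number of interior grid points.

The shoelace formula gives twice the area as |(6·3 − (-7)·11) + ((-7)·(-19) − (-8)·3) + ((-8)·11 − 6·(-19))| = 278, so the area is 139.
Along each edge there are gcd(|Δx|,|Δy|)+1 lattice points, so counting each shared vertex once the boundary has gcd(13,8) + gcd(1,22) + gcd(14,30) = 1+1+2 = 4.
Pick's theorem gives I = A − B/2 + 1 = 139 − 4/2 + 1 = 138.

138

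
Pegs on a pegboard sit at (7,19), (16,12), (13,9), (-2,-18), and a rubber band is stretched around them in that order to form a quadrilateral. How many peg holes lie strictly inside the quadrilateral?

Using the shoelace formula, 2A = |[7·12 − 16·19] + [16·9 − 13·12] + [13·(-18) − (-2)·9] + [(-2)·19 − 7·(-18)]| = 360, so the area is 180.
The number of boundary lattice points is Σ gcd(|Δx|,|Δy|) = gcd(9,7) + gcd(3,3) + gcd(15,27) + gcd(9,37) = 1+3+3+1 = 8.
Pick's theorem gives I = A − B/2 + 1 = 180 − 8/2 + 1 = 177.

177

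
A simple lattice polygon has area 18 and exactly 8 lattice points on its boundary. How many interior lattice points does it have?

Pick's theorem A = I + B/2 − 1 rearranges to I = A − B/2 + 1 = 18 − 8/2 + 1 = 15.

15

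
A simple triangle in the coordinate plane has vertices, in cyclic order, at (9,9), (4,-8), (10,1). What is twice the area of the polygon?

Using the shoelace formula, 2A = |(9·(-8) − 4·9) + (4·1 − 10·(-8)) + (10·9 − 9·1)| = 57, so the area is 57/2.

57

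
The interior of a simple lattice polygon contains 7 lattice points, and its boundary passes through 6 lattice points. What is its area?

9

By Pick's theorem, A = I + B/2 − 1 = 7 + 6/2 − 1 = 9.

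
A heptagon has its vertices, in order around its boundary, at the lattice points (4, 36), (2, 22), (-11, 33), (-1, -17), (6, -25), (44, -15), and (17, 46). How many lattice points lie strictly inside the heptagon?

Using the shoelace formula, 2A = |[4·22 − 2·36] + [2·33 − (-11)·22] + [(-11)·(-17) − (-1)·33] + [(-1)·(-25) − 6·(-17)] + [6·(-15) − 44·(-25)] + [44·46 − 17·(-15)] + [17·36 − 4·46]| = 4388, so the area is 2194.
Summing gcd(|Δx|,|Δy|) over the edges gives the boundary count: gcd(2,14) + gcd(13,11) + gcd(10,50) + gcd(7,8) + gcd(38,10) + gcd(27,61) + gcd(13,10) = 2+1+10+1+2+1+1 = 18.
By Pick's theorem A = I + B/2 − 1, so I = 2194 − 18/2 + 1 = 2186.

2186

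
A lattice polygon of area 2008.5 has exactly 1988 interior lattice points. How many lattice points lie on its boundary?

Pick's theorem gives A = I + B/2 − 1, so B = 2(A − I + 1) = 2(2008.5 − 1988 + 1) = 43.

43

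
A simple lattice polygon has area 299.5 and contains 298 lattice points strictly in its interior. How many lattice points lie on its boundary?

5

Pick's theorem gives A = I + B/2 − 1, so B = 2(A − I + 1) = 2(299.5 − 298 + 1) = 5.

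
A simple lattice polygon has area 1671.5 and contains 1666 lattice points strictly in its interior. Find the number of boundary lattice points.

Pick's theorem gives A = I + B/2 − 1, so B = 2(A − I + 1) = 2(1671.5 − 1666 + 1) = 13.

13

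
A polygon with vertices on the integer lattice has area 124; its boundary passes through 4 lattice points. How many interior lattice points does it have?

Pick's theorem A = I + B/2 − 1 rearranges to I = A − B/2 + 1 = 124 − 4/2 + 1 = 123.

123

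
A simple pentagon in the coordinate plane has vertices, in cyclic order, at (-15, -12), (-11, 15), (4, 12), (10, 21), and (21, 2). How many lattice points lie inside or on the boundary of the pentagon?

620

The shoelace formula gives twice the area as |((-15)·15 − (-11)·(-12)) + ((-11)·12 − 4·15) + (4·21 − 10·12) + (10·2 − 21·21) + (21·(-12) − (-15)·2)| = 1228, so the area is 614.
Summing gcd(|Δx|,|Δy|) over the edges gives the boundary count: gcd(4,27) + gcd(15,3) + gcd(6,9) + gcd(11,19) + gcd(36,14) = 1+3+3+1+2 = 10.
Pick's theorem gives I = A − B/2 + 1 = 614 − 10/2 + 1 = 610, so the closed region contains I + B = 610 + 10 = 620 lattice points.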